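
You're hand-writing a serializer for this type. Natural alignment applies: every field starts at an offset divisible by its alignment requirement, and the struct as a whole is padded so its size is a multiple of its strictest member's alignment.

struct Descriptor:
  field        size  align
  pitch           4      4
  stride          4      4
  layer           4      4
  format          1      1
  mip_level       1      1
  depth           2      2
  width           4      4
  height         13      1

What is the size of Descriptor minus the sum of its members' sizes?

@0: pitch [4B, align 4] → 4
@4: stride [4B, align 4] → 8
@8: layer [4B, align 4] → 12
@12: format [1B, align 1] → 13
@13: mip_level [1B, align 1] → 14
@14: depth [2B, align 2] → 16
@16: width [4B, align 4] → 20
@20: height [13B, align 1] → 33
+3 tail pad (align 4)
size 36, align 4
data bytes 33, size 36 → padding 3

3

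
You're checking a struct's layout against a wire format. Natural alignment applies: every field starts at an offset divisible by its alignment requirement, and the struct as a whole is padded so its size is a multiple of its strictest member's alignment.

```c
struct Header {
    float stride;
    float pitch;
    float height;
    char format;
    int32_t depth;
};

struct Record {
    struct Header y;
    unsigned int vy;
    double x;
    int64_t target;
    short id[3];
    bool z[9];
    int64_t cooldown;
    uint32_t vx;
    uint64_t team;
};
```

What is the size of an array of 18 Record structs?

Header: stride at 0 (size 4, align 4) → ends 4; pitch at 4 (size 4, align 4) → ends 8; height at 8 (size 4, align 4) → ends 12; format at 12 (size 1, align 1) → ends 13; pad 3 to align 4 for depth; depth at 16 (size 4, align 4) → ends 20; total 20 bytes, alignment 4
y at 0 (size 20, align 4) → ends 20
vy at 20 (size 4, align 4) → ends 24
x at 24 (size 8, align 8) → ends 32
target at 32 (size 8, align 8) → ends 40
id at 40 (size 6, align 2) → ends 46
z at 46 (size 9, align 1) → ends 55
pad 1 to align 8 for cooldown
cooldown at 56 (size 8, align 8) → ends 64
vx at 64 (size 4, align 4) → ends 68
pad 4 to align 8 for team
team at 72 (size 8, align 8) → ends 80
total 80 bytes, alignment 8
array of 18: 18 × 80 = 1440

1440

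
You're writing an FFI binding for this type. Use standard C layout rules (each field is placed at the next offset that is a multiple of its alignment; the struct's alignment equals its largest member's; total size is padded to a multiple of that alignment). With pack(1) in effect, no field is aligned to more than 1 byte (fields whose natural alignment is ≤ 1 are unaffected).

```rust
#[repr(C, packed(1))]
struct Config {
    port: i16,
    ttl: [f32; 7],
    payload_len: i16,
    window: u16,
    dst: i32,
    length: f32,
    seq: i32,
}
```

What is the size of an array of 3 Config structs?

138

@0: port [2B, align 1] → 2
@2: ttl [28B, align 1] → 30
@30: payload_len [2B, align 1] → 32
@32: window [2B, align 1] → 34
@34: dst [4B, align 1] → 38
@38: length [4B, align 1] → 42
@42: seq [4B, align 1] → 46
size 46, align 1
array of 3: 3 × 46 = 138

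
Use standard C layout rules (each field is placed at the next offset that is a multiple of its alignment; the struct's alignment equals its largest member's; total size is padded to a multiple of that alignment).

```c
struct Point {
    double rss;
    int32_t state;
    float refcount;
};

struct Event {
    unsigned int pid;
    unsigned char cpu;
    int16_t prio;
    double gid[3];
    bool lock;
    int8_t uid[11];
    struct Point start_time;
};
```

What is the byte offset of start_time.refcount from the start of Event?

60

Point: rss at 0 (size 8, align 8) → ends 8; state at 8 (size 4, align 4) → ends 12; refcount at 12 (size 4, align 4) → ends 16; total 16 bytes, alignment 8
pid at 0 (size 4, align 4) → ends 4
cpu at 4 (size 1, align 1) → ends 5
pad 1 to align 2 for prio
prio at 6 (size 2, align 2) → ends 8
gid at 8 (size 24, align 8) → ends 32
lock at 32 (size 1, align 1) → ends 33
uid at 33 (size 11, align 1) → ends 44
pad 4 to align 8 for start_time
start_time at 48 (size 16, align 8) → ends 64
within Point: refcount at 12
48 + 12 = 60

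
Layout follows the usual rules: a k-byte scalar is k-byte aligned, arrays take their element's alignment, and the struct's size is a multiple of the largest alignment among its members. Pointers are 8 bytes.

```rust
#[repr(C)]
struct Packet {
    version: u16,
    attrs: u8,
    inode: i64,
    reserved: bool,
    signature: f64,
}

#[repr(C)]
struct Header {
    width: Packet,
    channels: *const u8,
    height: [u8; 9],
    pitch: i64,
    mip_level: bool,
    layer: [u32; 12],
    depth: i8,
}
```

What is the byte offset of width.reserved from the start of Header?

16

Packet: @0: version [2B, align 2] → 2; @2: attrs [1B, align 1] → 3; +5 pad (align 8); @8: inode [8B, align 8] → 16; @16: reserved [1B, align 1] → 17; +7 pad (align 8); @24: signature [8B, align 8] → 32; size 32, align 8
@0: width [32B, align 8] → 32
within Packet: reserved at 16
0 + 16 = 16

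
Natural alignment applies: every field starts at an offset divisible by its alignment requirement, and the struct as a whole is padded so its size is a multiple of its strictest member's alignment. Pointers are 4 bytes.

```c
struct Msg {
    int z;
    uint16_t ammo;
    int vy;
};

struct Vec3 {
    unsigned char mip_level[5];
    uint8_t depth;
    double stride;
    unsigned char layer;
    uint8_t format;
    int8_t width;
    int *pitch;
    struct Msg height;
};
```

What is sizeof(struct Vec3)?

Msg: 0..4  z  (4B, 4-aligned); 4..6  ammo  (2B, 2-aligned); 6..8  -- padding (2B); 8..12  vy  (4B, 4-aligned); sizeof = 12, alignof = 4
0..5  mip_level  (5B, 1-aligned)
5..6  depth  (1B, 1-aligned)
6..8  -- padding (2B)
8..16  stride  (8B, 8-aligned)
16..17  layer  (1B, 1-aligned)
17..18  format  (1B, 1-aligned)
18..19  width  (1B, 1-aligned)
19..20  -- padding (1B)
20..24  pitch  (4B, 4-aligned)
24..36  height  (12B, 4-aligned)
36..40  -- tail padding (4B)
sizeof = 40, alignof = 8

40 bytes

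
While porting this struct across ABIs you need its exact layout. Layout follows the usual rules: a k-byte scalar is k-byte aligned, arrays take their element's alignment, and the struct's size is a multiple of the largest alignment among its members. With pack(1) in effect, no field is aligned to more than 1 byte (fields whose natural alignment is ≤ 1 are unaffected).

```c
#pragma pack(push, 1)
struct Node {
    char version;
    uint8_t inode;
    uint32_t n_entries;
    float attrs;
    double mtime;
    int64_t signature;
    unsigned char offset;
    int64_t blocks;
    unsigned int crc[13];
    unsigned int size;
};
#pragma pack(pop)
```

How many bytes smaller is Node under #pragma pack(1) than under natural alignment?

natural layout:
  version at 0 (size 1, align 1) → ends 1
  inode at 1 (size 1, align 1) → ends 2
  pad 2 to align 4 for n_entries
  n_entries at 4 (size 4, align 4) → ends 8
  attrs at 8 (size 4, align 4) → ends 12
  pad 4 to align 8 for mtime
  mtime at 16 (size 8, align 8) → ends 24
  signature at 24 (size 8, align 8) → ends 32
  offset at 32 (size 1, align 1) → ends 33
  pad 7 to align 8 for blocks
  blocks at 40 (size 8, align 8) → ends 48
  crc at 48 (size 52, align 4) → ends 100
  size at 100 (size 4, align 4) → ends 104
  total 104 bytes, alignment 8
packed(1) layout:
  version at 0 (size 1, align 1) → ends 1
  inode at 1 (size 1, align 1) → ends 2
  n_entries at 2 (size 4, align 1) → ends 6
  attrs at 6 (size 4, align 1) → ends 10
  mtime at 10 (size 8, align 1) → ends 18
  signature at 18 (size 8, align 1) → ends 26
  offset at 26 (size 1, align 1) → ends 27
  blocks at 27 (size 8, align 1) → ends 35
  crc at 35 (size 52, align 1) → ends 87
  size at 87 (size 4, align 1) → ends 91
  total 91 bytes, alignment 1
104 − 91 = 13

13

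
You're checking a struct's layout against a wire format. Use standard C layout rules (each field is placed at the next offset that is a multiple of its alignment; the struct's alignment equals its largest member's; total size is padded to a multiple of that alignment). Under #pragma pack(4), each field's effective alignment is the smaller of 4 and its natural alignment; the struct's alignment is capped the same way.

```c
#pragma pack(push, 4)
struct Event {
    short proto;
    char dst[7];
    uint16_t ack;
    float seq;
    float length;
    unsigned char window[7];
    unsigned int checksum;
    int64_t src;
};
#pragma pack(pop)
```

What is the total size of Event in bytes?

proto at 0 (size 2, align 2) → ends 2
dst at 2 (size 7, align 1) → ends 9
pad 1 to align 2 for ack
ack at 10 (size 2, align 2) → ends 12
seq at 12 (size 4, align 4) → ends 16
length at 16 (size 4, align 4) → ends 20
window at 20 (size 7, align 1) → ends 27
pad 1 to align 4 for checksum
checksum at 28 (size 4, align 4) → ends 32
src at 32 (size 8, align 4) → ends 40
total 40 bytes, alignment 4

40 bytes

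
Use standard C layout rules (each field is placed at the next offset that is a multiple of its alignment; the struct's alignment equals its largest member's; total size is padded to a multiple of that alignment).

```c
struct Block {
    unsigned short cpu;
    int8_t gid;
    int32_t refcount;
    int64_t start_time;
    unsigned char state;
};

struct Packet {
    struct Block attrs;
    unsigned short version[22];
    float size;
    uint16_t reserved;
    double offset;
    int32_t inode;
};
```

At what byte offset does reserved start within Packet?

Block: 0..2  cpu  (2B, 2-aligned); 2..3  gid  (1B, 1-aligned); 3..4  -- padding (1B); 4..8  refcount  (4B, 4-aligned); 8..16  start_time  (8B, 8-aligned); 16..17  state  (1B, 1-aligned); 17..24  -- tail padding (7B); sizeof = 24, alignof = 8
0..24  attrs  (24B, 8-aligned)
24..68  version  (44B, 2-aligned)
68..72  size  (4B, 4-aligned)
72..74  reserved  (2B, 2-aligned)

72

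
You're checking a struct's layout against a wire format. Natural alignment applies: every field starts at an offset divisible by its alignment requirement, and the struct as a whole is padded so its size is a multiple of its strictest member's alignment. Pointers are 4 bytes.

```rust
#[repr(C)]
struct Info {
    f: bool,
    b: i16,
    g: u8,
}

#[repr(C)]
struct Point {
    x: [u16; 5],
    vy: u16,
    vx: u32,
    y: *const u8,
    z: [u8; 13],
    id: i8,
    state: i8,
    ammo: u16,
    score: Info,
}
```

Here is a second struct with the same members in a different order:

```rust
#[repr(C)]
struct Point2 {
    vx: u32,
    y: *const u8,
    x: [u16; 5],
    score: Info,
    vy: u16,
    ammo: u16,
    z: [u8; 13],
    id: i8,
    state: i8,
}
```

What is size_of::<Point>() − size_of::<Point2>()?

Info: f at 0 (size 1, align 1) → ends 1; pad 1 to align 2 for b; b at 2 (size 2, align 2) → ends 4; g at 4 (size 1, align 1) → ends 5; tail pad 1 to reach multiple of 2; total 6 bytes, alignment 2
x at 0 (size 10, align 2) → ends 10
vy at 10 (size 2, align 2) → ends 12
vx at 12 (size 4, align 4) → ends 16
y at 16 (size 4, align 4) → ends 20
z at 20 (size 13, align 1) → ends 33
id at 33 (size 1, align 1) → ends 34
state at 34 (size 1, align 1) → ends 35
pad 1 to align 2 for ammo
ammo at 36 (size 2, align 2) → ends 38
score at 38 (size 6, align 2) → ends 44
total 44 bytes, alignment 4
— Point2 —
vx at 0 (size 4, align 4) → ends 4
y at 4 (size 4, align 4) → ends 8
x at 8 (size 10, align 2) → ends 18
score at 18 (size 6, align 2) → ends 24
vy at 24 (size 2, align 2) → ends 26
ammo at 26 (size 2, align 2) → ends 28
z at 28 (size 13, align 1) → ends 41
id at 41 (size 1, align 1) → ends 42
state at 42 (size 1, align 1) → ends 43
tail pad 1 to reach multiple of 4
total 44 bytes, alignment 4
44 − 44 = 0

0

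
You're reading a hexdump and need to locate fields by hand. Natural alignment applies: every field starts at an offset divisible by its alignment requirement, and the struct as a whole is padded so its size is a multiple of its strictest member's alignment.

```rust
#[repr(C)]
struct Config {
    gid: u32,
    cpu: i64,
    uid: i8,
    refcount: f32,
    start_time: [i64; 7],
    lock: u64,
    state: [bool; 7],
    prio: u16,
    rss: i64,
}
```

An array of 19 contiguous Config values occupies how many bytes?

2128

0..4  gid  (4B, 4-aligned)
4..8  -- padding (4B)
8..16  cpu  (8B, 8-aligned)
16..17  uid  (1B, 1-aligned)
17..20  -- padding (3B)
20..24  refcount  (4B, 4-aligned)
24..80  start_time  (56B, 8-aligned)
80..88  lock  (8B, 8-aligned)
88..95  state  (7B, 1-aligned)
95..96  -- padding (1B)
96..98  prio  (2B, 2-aligned)
98..104  -- padding (6B)
104..112  rss  (8B, 8-aligned)
sizeof = 112, alignof = 8
array of 19: 19 × 112 = 2128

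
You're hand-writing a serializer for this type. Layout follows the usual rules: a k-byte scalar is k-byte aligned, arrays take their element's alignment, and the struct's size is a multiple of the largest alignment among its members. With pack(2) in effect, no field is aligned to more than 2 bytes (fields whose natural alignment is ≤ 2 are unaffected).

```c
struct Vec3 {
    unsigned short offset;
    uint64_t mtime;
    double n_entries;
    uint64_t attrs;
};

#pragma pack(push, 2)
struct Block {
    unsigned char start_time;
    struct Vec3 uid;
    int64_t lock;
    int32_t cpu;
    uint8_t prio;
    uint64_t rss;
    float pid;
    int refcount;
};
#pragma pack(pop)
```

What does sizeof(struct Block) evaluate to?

Vec3: 0..2  offset  (2B, 2-aligned); 2..8  -- padding (6B); 8..16  mtime  (8B, 8-aligned); 16..24  n_entries  (8B, 8-aligned); 24..32  attrs  (8B, 8-aligned); sizeof = 32, alignof = 8
0..1  start_time  (1B, 1-aligned)
1..2  -- padding (1B)
2..34  uid  (32B, 2-aligned)
34..42  lock  (8B, 2-aligned)
42..46  cpu  (4B, 2-aligned)
46..47  prio  (1B, 1-aligned)
47..48  -- padding (1B)
48..56  rss  (8B, 2-aligned)
56..60  pid  (4B, 2-aligned)
60..64  refcount  (4B, 2-aligned)
sizeof = 64, alignof = 2

64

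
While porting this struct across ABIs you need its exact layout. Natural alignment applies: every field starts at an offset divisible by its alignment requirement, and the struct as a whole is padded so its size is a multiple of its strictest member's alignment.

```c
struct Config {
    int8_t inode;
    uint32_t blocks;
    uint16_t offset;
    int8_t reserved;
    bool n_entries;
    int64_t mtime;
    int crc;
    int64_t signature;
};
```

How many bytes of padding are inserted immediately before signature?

4

inode at 0 (size 1, align 1) → ends 1
pad 3 to align 4 for blocks
blocks at 4 (size 4, align 4) → ends 8
offset at 8 (size 2, align 2) → ends 10
reserved at 10 (size 1, align 1) → ends 11
n_entries at 11 (size 1, align 1) → ends 12
pad 4 to align 8 for mtime
mtime at 16 (size 8, align 8) → ends 24
crc at 24 (size 4, align 4) → ends 28
pad 4 to align 8 for signature
signature at 32 (size 8, align 8) → ends 40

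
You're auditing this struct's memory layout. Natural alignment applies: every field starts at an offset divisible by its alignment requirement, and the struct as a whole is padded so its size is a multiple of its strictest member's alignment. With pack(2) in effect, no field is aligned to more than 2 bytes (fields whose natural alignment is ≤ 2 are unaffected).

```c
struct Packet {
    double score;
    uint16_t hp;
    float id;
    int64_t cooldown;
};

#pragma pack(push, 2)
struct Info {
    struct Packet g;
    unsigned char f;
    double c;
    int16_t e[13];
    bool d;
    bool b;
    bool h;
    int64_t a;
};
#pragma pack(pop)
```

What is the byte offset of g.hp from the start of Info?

Packet: 0..8  score  (8B, 8-aligned); 8..10  hp  (2B, 2-aligned); 10..12  -- padding (2B); 12..16  id  (4B, 4-aligned); 16..24  cooldown  (8B, 8-aligned); sizeof = 24, alignof = 8
0..24  g  (24B, 2-aligned)
within Packet: hp at 8
0 + 8 = 8

8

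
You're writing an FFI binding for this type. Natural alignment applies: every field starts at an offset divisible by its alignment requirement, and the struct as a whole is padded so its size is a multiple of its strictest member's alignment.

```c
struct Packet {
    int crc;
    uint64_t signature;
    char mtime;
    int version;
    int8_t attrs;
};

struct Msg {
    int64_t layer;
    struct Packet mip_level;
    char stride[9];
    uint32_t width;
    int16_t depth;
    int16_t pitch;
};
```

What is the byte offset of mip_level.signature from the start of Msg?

Packet: 0..4  crc  (4B, 4-aligned); 4..8  -- padding (4B); 8..16  signature  (8B, 8-aligned); 16..17  mtime  (1B, 1-aligned); 17..20  -- padding (3B); 20..24  version  (4B, 4-aligned); 24..25  attrs  (1B, 1-aligned); 25..32  -- tail padding (7B); sizeof = 32, alignof = 8
0..8  layer  (8B, 8-aligned)
8..40  mip_level  (32B, 8-aligned)
within Packet: signature at 8
8 + 8 = 16

16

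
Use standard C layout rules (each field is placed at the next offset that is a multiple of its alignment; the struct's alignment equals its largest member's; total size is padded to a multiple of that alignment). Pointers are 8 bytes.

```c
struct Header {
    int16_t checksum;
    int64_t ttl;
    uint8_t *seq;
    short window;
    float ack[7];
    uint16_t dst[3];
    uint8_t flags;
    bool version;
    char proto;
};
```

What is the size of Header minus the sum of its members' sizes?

@0: checksum [2B, align 2] → 2
+6 pad (align 8)
@8: ttl [8B, align 8] → 16
@16: seq [8B, align 8] → 24
@24: window [2B, align 2] → 26
+2 pad (align 4)
@28: ack [28B, align 4] → 56
@56: dst [6B, align 2] → 62
@62: flags [1B, align 1] → 63
@63: version [1B, align 1] → 64
@64: proto [1B, align 1] → 65
+7 tail pad (align 8)
size 72, align 8
data bytes 57, size 72 → padding 15

15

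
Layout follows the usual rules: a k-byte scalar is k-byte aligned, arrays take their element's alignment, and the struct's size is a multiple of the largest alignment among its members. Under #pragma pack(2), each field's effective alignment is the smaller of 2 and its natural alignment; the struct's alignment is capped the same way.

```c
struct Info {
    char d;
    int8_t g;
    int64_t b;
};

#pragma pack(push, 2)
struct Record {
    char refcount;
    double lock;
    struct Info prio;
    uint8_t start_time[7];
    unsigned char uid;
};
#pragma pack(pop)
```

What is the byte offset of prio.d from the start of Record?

Info: d at 0 (size 1, align 1) → ends 1; g at 1 (size 1, align 1) → ends 2; pad 6 to align 8 for b; b at 8 (size 8, align 8) → ends 16; total 16 bytes, alignment 8
refcount at 0 (size 1, align 1) → ends 1
pad 1 to align 2 for lock
lock at 2 (size 8, align 2) → ends 10
prio at 10 (size 16, align 2) → ends 26
within Info: d at 0
10 + 0 = 10

10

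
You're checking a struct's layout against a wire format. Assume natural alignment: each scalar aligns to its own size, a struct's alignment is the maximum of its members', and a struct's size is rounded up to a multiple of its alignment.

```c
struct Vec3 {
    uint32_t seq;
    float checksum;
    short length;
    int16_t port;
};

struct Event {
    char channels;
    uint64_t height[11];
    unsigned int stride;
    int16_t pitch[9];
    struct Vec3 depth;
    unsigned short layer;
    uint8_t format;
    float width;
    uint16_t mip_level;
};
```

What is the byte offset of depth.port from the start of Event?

Vec3: seq at 0 (size 4, align 4) → ends 4; checksum at 4 (size 4, align 4) → ends 8; length at 8 (size 2, align 2) → ends 10; port at 10 (size 2, align 2) → ends 12; total 12 bytes, alignment 4
channels at 0 (size 1, align 1) → ends 1
pad 7 to align 8 for height
height at 8 (size 88, align 8) → ends 96
stride at 96 (size 4, align 4) → ends 100
pitch at 100 (size 18, align 2) → ends 118
pad 2 to align 4 for depth
depth at 120 (size 12, align 4) → ends 132
within Vec3: port at 10
120 + 10 = 130

130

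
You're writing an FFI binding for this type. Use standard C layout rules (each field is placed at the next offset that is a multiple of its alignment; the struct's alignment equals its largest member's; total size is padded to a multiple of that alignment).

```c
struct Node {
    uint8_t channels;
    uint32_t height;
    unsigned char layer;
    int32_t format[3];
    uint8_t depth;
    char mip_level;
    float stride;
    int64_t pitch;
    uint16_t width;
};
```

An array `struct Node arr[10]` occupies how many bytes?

480

0..1  channels  (1B, 1-aligned)
1..4  -- padding (3B)
4..8  height  (4B, 4-aligned)
8..9  layer  (1B, 1-aligned)
9..12  -- padding (3B)
12..24  format  (12B, 4-aligned)
24..25  depth  (1B, 1-aligned)
25..26  mip_level  (1B, 1-aligned)
26..28  -- padding (2B)
28..32  stride  (4B, 4-aligned)
32..40  pitch  (8B, 8-aligned)
40..42  width  (2B, 2-aligned)
42..48  -- tail padding (6B)
sizeof = 48, alignof = 8
array of 10: 10 × 48 = 480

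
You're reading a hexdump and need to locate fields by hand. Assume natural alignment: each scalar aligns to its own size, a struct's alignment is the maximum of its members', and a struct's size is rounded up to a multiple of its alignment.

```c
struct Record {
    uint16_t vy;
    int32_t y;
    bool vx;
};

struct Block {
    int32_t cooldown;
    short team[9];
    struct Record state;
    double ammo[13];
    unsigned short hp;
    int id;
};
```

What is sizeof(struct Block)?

Record: 0..2  vy  (2B, 2-aligned); 2..4  -- padding (2B); 4..8  y  (4B, 4-aligned); 8..9  vx  (1B, 1-aligned); 9..12  -- tail padding (3B); sizeof = 12, alignof = 4
0..4  cooldown  (4B, 4-aligned)
4..22  team  (18B, 2-aligned)
22..24  -- padding (2B)
24..36  state  (12B, 4-aligned)
36..40  -- padding (4B)
40..144  ammo  (104B, 8-aligned)
144..146  hp  (2B, 2-aligned)
146..148  -- padding (2B)
148..152  id  (4B, 4-aligned)
sizeof = 152, alignof = 8

152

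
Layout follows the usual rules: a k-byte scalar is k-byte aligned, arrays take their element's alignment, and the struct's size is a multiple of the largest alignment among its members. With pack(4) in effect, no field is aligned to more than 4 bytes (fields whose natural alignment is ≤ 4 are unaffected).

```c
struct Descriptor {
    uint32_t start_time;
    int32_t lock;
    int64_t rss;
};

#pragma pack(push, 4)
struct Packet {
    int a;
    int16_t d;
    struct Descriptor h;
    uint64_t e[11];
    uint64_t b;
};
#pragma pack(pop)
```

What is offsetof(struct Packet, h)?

8

Descriptor: start_time at 0 (size 4, align 4) → ends 4; lock at 4 (size 4, align 4) → ends 8; rss at 8 (size 8, align 8) → ends 16; total 16 bytes, alignment 8
a at 0 (size 4, align 4) → ends 4
d at 4 (size 2, align 2) → ends 6
pad 2 to align 4 for h
h at 8 (size 16, align 4) → ends 24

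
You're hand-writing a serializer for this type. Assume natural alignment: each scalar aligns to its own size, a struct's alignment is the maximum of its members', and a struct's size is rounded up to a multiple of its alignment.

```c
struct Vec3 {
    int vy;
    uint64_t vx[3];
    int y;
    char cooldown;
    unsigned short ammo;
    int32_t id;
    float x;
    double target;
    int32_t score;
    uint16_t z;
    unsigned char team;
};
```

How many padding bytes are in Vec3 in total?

6

0..4  vy  (4B, 4-aligned)
4..8  -- padding (4B)
8..32  vx  (24B, 8-aligned)
32..36  y  (4B, 4-aligned)
36..37  cooldown  (1B, 1-aligned)
37..38  -- padding (1B)
38..40  ammo  (2B, 2-aligned)
40..44  id  (4B, 4-aligned)
44..48  x  (4B, 4-aligned)
48..56  target  (8B, 8-aligned)
56..60  score  (4B, 4-aligned)
60..62  z  (2B, 2-aligned)
62..63  team  (1B, 1-aligned)
63..64  -- tail padding (1B)
sizeof = 64, alignof = 8
data bytes 58, size 64 → padding 6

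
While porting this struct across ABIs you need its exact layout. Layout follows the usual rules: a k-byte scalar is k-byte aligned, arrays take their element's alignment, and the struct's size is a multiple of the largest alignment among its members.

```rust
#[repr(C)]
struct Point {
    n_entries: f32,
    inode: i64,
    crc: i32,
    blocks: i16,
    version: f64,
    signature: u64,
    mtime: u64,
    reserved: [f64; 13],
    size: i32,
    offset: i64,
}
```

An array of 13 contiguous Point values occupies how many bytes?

n_entries at 0 (size 4, align 4) → ends 4
pad 4 to align 8 for inode
inode at 8 (size 8, align 8) → ends 16
crc at 16 (size 4, align 4) → ends 20
blocks at 20 (size 2, align 2) → ends 22
pad 2 to align 8 for version
version at 24 (size 8, align 8) → ends 32
signature at 32 (size 8, align 8) → ends 40
mtime at 40 (size 8, align 8) → ends 48
reserved at 48 (size 104, align 8) → ends 152
size at 152 (size 4, align 4) → ends 156
pad 4 to align 8 for offset
offset at 160 (size 8, align 8) → ends 168
total 168 bytes, alignment 8
array of 13: 13 × 168 = 2184

2184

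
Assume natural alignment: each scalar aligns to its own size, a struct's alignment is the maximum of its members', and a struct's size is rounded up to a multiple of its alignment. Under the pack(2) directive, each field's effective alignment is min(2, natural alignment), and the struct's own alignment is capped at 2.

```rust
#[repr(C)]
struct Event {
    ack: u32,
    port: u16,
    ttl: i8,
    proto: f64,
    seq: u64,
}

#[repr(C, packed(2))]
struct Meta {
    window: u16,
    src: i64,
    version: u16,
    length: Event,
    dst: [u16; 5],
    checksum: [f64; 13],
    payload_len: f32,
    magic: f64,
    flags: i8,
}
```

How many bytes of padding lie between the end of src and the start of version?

0

Event: ack at 0 (size 4, align 4) → ends 4; port at 4 (size 2, align 2) → ends 6; ttl at 6 (size 1, align 1) → ends 7; pad 1 to align 8 for proto; proto at 8 (size 8, align 8) → ends 16; seq at 16 (size 8, align 8) → ends 24; total 24 bytes, alignment 8
window at 0 (size 2, align 2) → ends 2
src at 2 (size 8, align 2) → ends 10
version at 10 (size 2, align 2) → ends 12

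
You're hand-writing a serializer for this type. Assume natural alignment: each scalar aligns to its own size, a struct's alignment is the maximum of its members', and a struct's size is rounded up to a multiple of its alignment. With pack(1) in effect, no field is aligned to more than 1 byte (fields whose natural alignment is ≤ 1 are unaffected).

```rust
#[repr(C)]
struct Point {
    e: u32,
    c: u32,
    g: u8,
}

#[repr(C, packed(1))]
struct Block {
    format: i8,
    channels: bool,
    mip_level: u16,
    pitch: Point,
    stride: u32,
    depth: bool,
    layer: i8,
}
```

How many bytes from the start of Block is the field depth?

20

Point: @0: e [4B, align 4] → 4; @4: c [4B, align 4] → 8; @8: g [1B, align 1] → 9; +3 tail pad (align 4); size 12, align 4
@0: format [1B, align 1] → 1
@1: channels [1B, align 1] → 2
@2: mip_level [2B, align 1] → 4
@4: pitch [12B, align 1] → 16
@16: stride [4B, align 1] → 20
@20: depth [1B, align 1] → 21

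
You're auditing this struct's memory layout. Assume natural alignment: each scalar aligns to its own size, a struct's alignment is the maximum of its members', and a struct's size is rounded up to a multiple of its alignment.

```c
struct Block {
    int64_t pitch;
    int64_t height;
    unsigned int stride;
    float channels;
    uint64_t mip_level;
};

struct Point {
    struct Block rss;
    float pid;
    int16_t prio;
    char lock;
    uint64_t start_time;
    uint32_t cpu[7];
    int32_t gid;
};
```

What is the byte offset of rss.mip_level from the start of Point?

24

Block: 0..8  pitch  (8B, 8-aligned); 8..16  height  (8B, 8-aligned); 16..20  stride  (4B, 4-aligned); 20..24  channels  (4B, 4-aligned); 24..32  mip_level  (8B, 8-aligned); sizeof = 32, alignof = 8
0..32  rss  (32B, 8-aligned)
within Block: mip_level at 24
0 + 24 = 24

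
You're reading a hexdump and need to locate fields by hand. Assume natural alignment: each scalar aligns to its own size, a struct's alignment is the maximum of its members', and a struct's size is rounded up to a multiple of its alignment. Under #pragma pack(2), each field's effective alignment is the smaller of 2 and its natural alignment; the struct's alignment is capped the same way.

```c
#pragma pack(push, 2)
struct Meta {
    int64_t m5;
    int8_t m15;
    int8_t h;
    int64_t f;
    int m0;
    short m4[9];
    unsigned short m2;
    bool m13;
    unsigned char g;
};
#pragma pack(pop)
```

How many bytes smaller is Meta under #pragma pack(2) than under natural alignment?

12

natural layout:
  @0: m5 [8B, align 8] → 8
  @8: m15 [1B, align 1] → 9
  @9: h [1B, align 1] → 10
  +6 pad (align 8)
  @16: f [8B, align 8] → 24
  @24: m0 [4B, align 4] → 28
  @28: m4 [18B, align 2] → 46
  @46: m2 [2B, align 2] → 48
  @48: m13 [1B, align 1] → 49
  @49: g [1B, align 1] → 50
  +6 tail pad (align 8)
  size 56, align 8
packed(2) layout:
  @0: m5 [8B, align 2] → 8
  @8: m15 [1B, align 1] → 9
  @9: h [1B, align 1] → 10
  @10: f [8B, align 2] → 18
  @18: m0 [4B, align 2] → 22
  @22: m4 [18B, align 2] → 40
  @40: m2 [2B, align 2] → 42
  @42: m13 [1B, align 1] → 43
  @43: g [1B, align 1] → 44
  size 44, align 2
56 − 44 = 12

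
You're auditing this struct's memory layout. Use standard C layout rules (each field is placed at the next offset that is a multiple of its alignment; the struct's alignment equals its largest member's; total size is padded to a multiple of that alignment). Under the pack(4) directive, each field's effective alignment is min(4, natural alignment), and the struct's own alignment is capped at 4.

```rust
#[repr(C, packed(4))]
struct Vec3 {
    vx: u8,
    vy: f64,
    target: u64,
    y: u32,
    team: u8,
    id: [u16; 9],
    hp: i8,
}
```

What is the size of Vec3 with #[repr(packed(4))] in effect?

@0: vx [1B, align 1] → 1
+3 pad (align 4)
@4: vy [8B, align 4] → 12
@12: target [8B, align 4] → 20
@20: y [4B, align 4] → 24
@24: team [1B, align 1] → 25
+1 pad (align 2)
@26: id [18B, align 2] → 44
@44: hp [1B, align 1] → 45
+3 tail pad (align 4)
size 48, align 4

48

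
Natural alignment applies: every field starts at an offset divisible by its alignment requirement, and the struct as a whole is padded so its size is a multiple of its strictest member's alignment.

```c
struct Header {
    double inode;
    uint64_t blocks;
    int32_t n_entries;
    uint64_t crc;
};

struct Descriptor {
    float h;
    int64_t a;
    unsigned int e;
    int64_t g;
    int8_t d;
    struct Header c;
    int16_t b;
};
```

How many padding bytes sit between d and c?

7

Header: 0..8  inode  (8B, 8-aligned); 8..16  blocks  (8B, 8-aligned); 16..20  n_entries  (4B, 4-aligned); 20..24  -- padding (4B); 24..32  crc  (8B, 8-aligned); sizeof = 32, alignof = 8
0..4  h  (4B, 4-aligned)
4..8  -- padding (4B)
8..16  a  (8B, 8-aligned)
16..20  e  (4B, 4-aligned)
20..24  -- padding (4B)
24..32  g  (8B, 8-aligned)
32..33  d  (1B, 1-aligned)
33..40  -- padding (7B)
40..72  c  (32B, 8-aligned)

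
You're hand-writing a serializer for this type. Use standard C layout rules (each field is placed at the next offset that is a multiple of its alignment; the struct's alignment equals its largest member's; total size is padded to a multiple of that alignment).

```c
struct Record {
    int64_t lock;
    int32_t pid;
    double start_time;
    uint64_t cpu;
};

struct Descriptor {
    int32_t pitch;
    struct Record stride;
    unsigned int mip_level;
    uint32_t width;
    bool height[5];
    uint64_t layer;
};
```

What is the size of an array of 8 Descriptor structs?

Record: lock at 0 (size 8, align 8) → ends 8; pid at 8 (size 4, align 4) → ends 12; pad 4 to align 8 for start_time; start_time at 16 (size 8, align 8) → ends 24; cpu at 24 (size 8, align 8) → ends 32; total 32 bytes, alignment 8
pitch at 0 (size 4, align 4) → ends 4
pad 4 to align 8 for stride
stride at 8 (size 32, align 8) → ends 40
mip_level at 40 (size 4, align 4) → ends 44
width at 44 (size 4, align 4) → ends 48
height at 48 (size 5, align 1) → ends 53
pad 3 to align 8 for layer
layer at 56 (size 8, align 8) → ends 64
total 64 bytes, alignment 8
array of 8: 8 × 64 = 512

512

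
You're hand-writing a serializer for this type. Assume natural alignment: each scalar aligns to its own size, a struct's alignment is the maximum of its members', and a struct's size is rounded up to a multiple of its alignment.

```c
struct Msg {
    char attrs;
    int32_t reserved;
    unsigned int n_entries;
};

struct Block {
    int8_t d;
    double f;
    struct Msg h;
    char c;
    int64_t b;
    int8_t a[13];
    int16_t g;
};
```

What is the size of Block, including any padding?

Msg: @0: attrs [1B, align 1] → 1; +3 pad (align 4); @4: reserved [4B, align 4] → 8; @8: n_entries [4B, align 4] → 12; size 12, align 4
@0: d [1B, align 1] → 1
+7 pad (align 8)
@8: f [8B, align 8] → 16
@16: h [12B, align 4] → 28
@28: c [1B, align 1] → 29
+3 pad (align 8)
@32: b [8B, align 8] → 40
@40: a [13B, align 1] → 53
+1 pad (align 2)
@54: g [2B, align 2] → 56
size 56, align 8

56 bytes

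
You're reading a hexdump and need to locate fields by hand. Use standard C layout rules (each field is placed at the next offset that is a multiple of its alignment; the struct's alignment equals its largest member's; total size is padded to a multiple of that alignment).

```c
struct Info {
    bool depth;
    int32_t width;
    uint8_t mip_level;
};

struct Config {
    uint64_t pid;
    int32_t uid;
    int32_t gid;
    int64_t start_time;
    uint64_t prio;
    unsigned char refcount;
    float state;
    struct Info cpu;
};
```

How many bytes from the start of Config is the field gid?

12

Info: depth at 0 (size 1, align 1) → ends 1; pad 3 to align 4 for width; width at 4 (size 4, align 4) → ends 8; mip_level at 8 (size 1, align 1) → ends 9; tail pad 3 to reach multiple of 4; total 12 bytes, alignment 4
pid at 0 (size 8, align 8) → ends 8
uid at 8 (size 4, align 4) → ends 12
gid at 12 (size 4, align 4) → ends 16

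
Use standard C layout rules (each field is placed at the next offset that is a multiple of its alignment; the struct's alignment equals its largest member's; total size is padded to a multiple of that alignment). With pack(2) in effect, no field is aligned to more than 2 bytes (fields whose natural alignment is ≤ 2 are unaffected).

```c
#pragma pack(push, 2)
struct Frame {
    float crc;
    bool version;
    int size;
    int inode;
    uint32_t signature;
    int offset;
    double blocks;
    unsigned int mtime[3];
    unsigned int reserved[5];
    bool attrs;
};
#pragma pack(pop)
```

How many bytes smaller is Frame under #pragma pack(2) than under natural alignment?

8

natural layout:
  @0: crc [4B, align 4] → 4
  @4: version [1B, align 1] → 5
  +3 pad (align 4)
  @8: size [4B, align 4] → 12
  @12: inode [4B, align 4] → 16
  @16: signature [4B, align 4] → 20
  @20: offset [4B, align 4] → 24
  @24: blocks [8B, align 8] → 32
  @32: mtime [12B, align 4] → 44
  @44: reserved [20B, align 4] → 64
  @64: attrs [1B, align 1] → 65
  +7 tail pad (align 8)
  size 72, align 8
packed(2) layout:
  @0: crc [4B, align 2] → 4
  @4: version [1B, align 1] → 5
  +1 pad (align 2)
  @6: size [4B, align 2] → 10
  @10: inode [4B, align 2] → 14
  @14: signature [4B, align 2] → 18
  @18: offset [4B, align 2] → 22
  @22: blocks [8B, align 2] → 30
  @30: mtime [12B, align 2] → 42
  @42: reserved [20B, align 2] → 62
  @62: attrs [1B, align 1] → 63
  +1 tail pad (align 2)
  size 64, align 2
72 − 64 = 8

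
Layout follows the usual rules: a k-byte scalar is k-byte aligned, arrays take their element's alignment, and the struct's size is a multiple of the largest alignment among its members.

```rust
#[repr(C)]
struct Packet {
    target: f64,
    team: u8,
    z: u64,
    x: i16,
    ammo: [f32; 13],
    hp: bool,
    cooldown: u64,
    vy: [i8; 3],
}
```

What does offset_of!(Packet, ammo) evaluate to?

28

@0: target [8B, align 8] → 8
@8: team [1B, align 1] → 9
+7 pad (align 8)
@16: z [8B, align 8] → 24
@24: x [2B, align 2] → 26
+2 pad (align 4)
@28: ammo [52B, align 4] → 80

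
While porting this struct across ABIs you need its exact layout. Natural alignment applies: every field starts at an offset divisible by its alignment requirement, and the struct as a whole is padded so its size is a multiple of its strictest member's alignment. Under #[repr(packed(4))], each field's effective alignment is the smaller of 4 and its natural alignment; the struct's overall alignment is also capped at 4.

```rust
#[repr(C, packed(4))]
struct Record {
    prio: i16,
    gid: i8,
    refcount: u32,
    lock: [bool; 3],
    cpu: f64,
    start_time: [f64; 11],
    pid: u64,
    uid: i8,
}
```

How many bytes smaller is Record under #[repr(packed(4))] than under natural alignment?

8

natural layout:
  @0: prio [2B, align 2] → 2
  @2: gid [1B, align 1] → 3
  +1 pad (align 4)
  @4: refcount [4B, align 4] → 8
  @8: lock [3B, align 1] → 11
  +5 pad (align 8)
  @16: cpu [8B, align 8] → 24
  @24: start_time [88B, align 8] → 112
  @112: pid [8B, align 8] → 120
  @120: uid [1B, align 1] → 121
  +7 tail pad (align 8)
  size 128, align 8
packed(4) layout:
  @0: prio [2B, align 2] → 2
  @2: gid [1B, align 1] → 3
  +1 pad (align 4)
  @4: refcount [4B, align 4] → 8
  @8: lock [3B, align 1] → 11
  +1 pad (align 4)
  @12: cpu [8B, align 4] → 20
  @20: start_time [88B, align 4] → 108
  @108: pid [8B, align 4] → 116
  @116: uid [1B, align 1] → 117
  +3 tail pad (align 4)
  size 120, align 4
128 − 120 = 8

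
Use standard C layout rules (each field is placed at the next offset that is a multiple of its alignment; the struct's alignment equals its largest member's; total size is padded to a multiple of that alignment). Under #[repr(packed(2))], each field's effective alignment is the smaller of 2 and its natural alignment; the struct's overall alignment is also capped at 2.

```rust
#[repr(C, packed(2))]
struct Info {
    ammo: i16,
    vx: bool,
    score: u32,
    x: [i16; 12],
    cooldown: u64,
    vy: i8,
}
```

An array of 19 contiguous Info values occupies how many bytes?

0..2  ammo  (2B, 2-aligned)
2..3  vx  (1B, 1-aligned)
3..4  -- padding (1B)
4..8  score  (4B, 2-aligned)
8..32  x  (24B, 2-aligned)
32..40  cooldown  (8B, 2-aligned)
40..41  vy  (1B, 1-aligned)
41..42  -- tail padding (1B)
sizeof = 42, alignof = 2
array of 19: 19 × 42 = 798

798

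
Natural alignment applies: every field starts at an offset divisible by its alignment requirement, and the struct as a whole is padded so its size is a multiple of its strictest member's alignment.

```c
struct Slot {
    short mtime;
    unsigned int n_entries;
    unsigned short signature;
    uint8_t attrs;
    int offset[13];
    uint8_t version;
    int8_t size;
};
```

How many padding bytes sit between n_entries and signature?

0..2  mtime  (2B, 2-aligned)
2..4  -- padding (2B)
4..8  n_entries  (4B, 4-aligned)
8..10  signature  (2B, 2-aligned)

0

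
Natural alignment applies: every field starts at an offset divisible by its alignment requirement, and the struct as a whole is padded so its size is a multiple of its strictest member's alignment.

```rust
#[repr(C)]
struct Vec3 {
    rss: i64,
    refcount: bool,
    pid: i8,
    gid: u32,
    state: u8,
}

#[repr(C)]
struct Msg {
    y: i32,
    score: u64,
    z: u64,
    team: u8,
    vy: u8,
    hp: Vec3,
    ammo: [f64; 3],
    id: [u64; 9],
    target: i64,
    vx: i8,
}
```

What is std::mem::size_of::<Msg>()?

168

Vec3: 0..8  rss  (8B, 8-aligned); 8..9  refcount  (1B, 1-aligned); 9..10  pid  (1B, 1-aligned); 10..12  -- padding (2B); 12..16  gid  (4B, 4-aligned); 16..17  state  (1B, 1-aligned); 17..24  -- tail padding (7B); sizeof = 24, alignof = 8
0..4  y  (4B, 4-aligned)
4..8  -- padding (4B)
8..16  score  (8B, 8-aligned)
16..24  z  (8B, 8-aligned)
24..25  team  (1B, 1-aligned)
25..26  vy  (1B, 1-aligned)
26..32  -- padding (6B)
32..56  hp  (24B, 8-aligned)
56..80  ammo  (24B, 8-aligned)
80..152  id  (72B, 8-aligned)
152..160  target  (8B, 8-aligned)
160..161  vx  (1B, 1-aligned)
161..168  -- tail padding (7B)
sizeof = 168, alignof = 8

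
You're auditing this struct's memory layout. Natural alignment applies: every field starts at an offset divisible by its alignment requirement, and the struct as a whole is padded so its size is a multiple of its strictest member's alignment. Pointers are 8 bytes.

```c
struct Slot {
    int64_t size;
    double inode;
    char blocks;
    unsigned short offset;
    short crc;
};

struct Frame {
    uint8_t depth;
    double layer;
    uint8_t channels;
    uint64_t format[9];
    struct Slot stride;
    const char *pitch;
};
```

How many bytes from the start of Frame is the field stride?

Slot: 0..8  size  (8B, 8-aligned); 8..16  inode  (8B, 8-aligned); 16..17  blocks  (1B, 1-aligned); 17..18  -- padding (1B); 18..20  offset  (2B, 2-aligned); 20..22  crc  (2B, 2-aligned); 22..24  -- tail padding (2B); sizeof = 24, alignof = 8
0..1  depth  (1B, 1-aligned)
1..8  -- padding (7B)
8..16  layer  (8B, 8-aligned)
16..17  channels  (1B, 1-aligned)
17..24  -- padding (7B)
24..96  format  (72B, 8-aligned)
96..120  stride  (24B, 8-aligned)

96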